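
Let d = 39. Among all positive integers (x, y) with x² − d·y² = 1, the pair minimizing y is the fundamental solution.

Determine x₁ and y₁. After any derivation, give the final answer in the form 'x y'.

[6; 4,12] for √39; ℓ=2 ⇒ convergent index 1
i=0: a=6 ⇒ p=6, q=1
i=1: a=4 ⇒ p=25, q=4
(x₁, y₁) = (25, 4);  25² − 39·4² = 1 ✓

25 4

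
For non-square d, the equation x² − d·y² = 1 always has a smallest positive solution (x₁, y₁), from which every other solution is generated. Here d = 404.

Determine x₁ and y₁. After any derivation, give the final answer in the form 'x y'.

201 10

√404 → a₀=20, period (10,40); ℓ=2 even so k=1
i=0: a=20 ⇒ p=20, q=1
i=1: a=10 ⇒ p=201, q=10
fundamental: x₁=201, y₁=10  (since 40401 − 404·100 = 1)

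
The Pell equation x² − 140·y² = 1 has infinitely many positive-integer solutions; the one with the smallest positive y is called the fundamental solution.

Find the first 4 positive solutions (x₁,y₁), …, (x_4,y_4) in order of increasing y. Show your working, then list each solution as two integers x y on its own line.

d=140: √d = [11; 1,4,1,22] (ℓ=4, even), read p_3/q_3
step 0: (11, 1)  from 11·(1,0) + (0,1)
step 1: (12, 1)  from 1·(11,1) + (1,0)
step 2: (59, 5)  from 4·(12,1) + (11,1)
step 3: (71, 6)  from 1·(59,5) + (12,1)
fundamental: x₁=71, y₁=6  (since 5041 − 140·36 = 1)
(71+6√140)^2 = 10081 + 852√140
(71+6√140)^3 = 1431431 + 120978√140
(71+6√140)^4 = 203253121 + 17178024√140

71 6
10081 852
1431431 120978
203253121 17178024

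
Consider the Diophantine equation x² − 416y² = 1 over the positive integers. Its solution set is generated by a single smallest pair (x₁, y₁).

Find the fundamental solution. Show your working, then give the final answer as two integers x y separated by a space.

5201 255

√416 = [20; 2,1,1,9,1,1,2,40, …], period ℓ=8 (even) → k=7
k=0  a_k=20  p_k/q_k = 20/1
k=1  a_k=2  p_k/q_k = 41/2
k=2  a_k=1  p_k/q_k = 61/3
k=3  a_k=1  p_k/q_k = 102/5
…
k=6  a_k=1  p_k/q_k = 2060/101
k=7  a_k=2  p_k/q_k = 5201/255
(x₁, y₁) = (5201, 255);  5201² − 416·255² = 1 ✓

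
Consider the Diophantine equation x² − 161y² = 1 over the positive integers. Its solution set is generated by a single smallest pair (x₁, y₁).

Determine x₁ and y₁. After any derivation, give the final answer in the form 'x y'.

11775 928

√161 = [12; 1,2,4,1,2,1,4,2,1,24, …], period ℓ=10 (even) → k=9
i=0: a=12 ⇒ p=12, q=1
i=1: a=1 ⇒ p=13, q=1
…
i=3: a=4 ⇒ p=165, q=13
…
i=6: a=1 ⇒ p=774, q=61
…
i=8: a=2 ⇒ p=8108, q=639
i=9: a=1 ⇒ p=11775, q=928
→ (11775, 928).  Check: 11775²=138650625, 161·928²=138650624, difference 1.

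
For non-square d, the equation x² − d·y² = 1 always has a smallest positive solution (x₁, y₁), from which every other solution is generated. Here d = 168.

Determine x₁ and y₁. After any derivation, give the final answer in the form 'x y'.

√168 = [12; 1,24, …], period ℓ=2 (even) → k=1
i=0: a=12 ⇒ p=12, q=1
i=1: a=1 ⇒ p=13, q=1
(x₁, y₁) = (13, 1);  13² − 168·1² = 1 ✓

13 1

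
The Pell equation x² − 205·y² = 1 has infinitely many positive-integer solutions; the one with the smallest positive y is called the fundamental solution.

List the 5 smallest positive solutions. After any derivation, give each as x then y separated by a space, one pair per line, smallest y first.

39689 2772
3150433441 220035816
250075105640009 17466002999676
19850461732342200961 1386416385888245712
1575689951139784122242249 110050959861571165127460

[14; 3,6,1,4,1,6,3,28] for √205; ℓ=8 ⇒ convergent index 7
i=0: a=14 ⇒ p=14, q=1
i=1: a=3 ⇒ p=43, q=3
…
i=4: a=4 ⇒ p=1532, q=107
…
i=6: a=6 ⇒ p=12614, q=881
i=7: a=3 ⇒ p=39689, q=2772
→ (39689, 2772).  Check: 39689²=1575216721, 205·2772²=1575216720, difference 1.
n=2: (39689,2772)∘(39689,2772) = (39689·39689+205·2772·2772, 39689·2772+2772·39689) = (3150433441,220035816)
n=3: (3150433441,220035816)∘(39689,2772) = (39689·3150433441+205·2772·220035816, 39689·220035816+2772·3150433441) = (250075105640009,17466002999676)
n=4: (250075105640009,17466002999676)∘(39689,2772) = (39689·250075105640009+205·2772·17466002999676, 39689·17466002999676+2772·250075105640009) = (19850461732342200961,1386416385888245712)
n=5: (19850461732342200961,1386416385888245712)∘(39689,2772) = (39689·19850461732342200961+205·2772·1386416385888245712, 39689·1386416385888245712+2772·19850461732342200961) = (1575689951139784122242249,110050959861571165127460)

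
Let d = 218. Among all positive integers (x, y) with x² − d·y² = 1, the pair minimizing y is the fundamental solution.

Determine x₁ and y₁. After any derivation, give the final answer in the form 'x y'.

126003 8534

√218 → a₀=14, period (1,3,3,1,28); ℓ=5 odd so k=9
step 0: (14, 1)  from 14·(1,0) + (0,1)
step 1: (15, 1)  from 1·(14,1) + (1,0)
step 2: (59, 4)  from 3·(15,1) + (14,1)
step 3: (192, 13)  from 3·(59,4) + (15,1)
step 4: (251, 17)  from 1·(192,13) + (59,4)
…
step 7: (29633, 2007)  from 3·(7471,506) + (7220,489)
step 8: (96370, 6527)  from 3·(29633,2007) + (7471,506)
step 9: (126003, 8534)  from 1·(96370,6527) + (29633,2007)
(x₁, y₁) = (126003, 8534);  126003² − 218·8534² = 1 ✓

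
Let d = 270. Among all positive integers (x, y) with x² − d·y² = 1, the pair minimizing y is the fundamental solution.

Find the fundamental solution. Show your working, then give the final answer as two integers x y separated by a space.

[16; 2,3,6,3,2,32] for √270; ℓ=6 ⇒ convergent index 5
i=0: a=16 ⇒ p=16, q=1
…
i=3: a=6 ⇒ p=723, q=44
i=4: a=3 ⇒ p=2284, q=139
i=5: a=2 ⇒ p=5291, q=322
→ (5291, 322).  Check: 5291²=27994681, 270·322²=27994680, difference 1.

5291 322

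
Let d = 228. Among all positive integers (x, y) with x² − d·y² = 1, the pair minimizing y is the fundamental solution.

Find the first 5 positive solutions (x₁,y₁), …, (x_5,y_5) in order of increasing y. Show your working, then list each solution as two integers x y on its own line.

151 10
45601 3020
13771351 912030
4158902401 275430040
1255974753751 83178960050

d=228: √d = [15; 10,30] (ℓ=2, even), read p_1/q_1
i=0: a=15 ⇒ p=15, q=1
i=1: a=10 ⇒ p=151, q=10
→ (151, 10).  Check: 151²=22801, 228·10²=22800, difference 1.
(x_2, y_2) = (151·151 + 228·10·10, 151·10 + 10·151) = (45601, 3020)
(x_3, y_3) = (151·45601 + 228·10·3020, 151·3020 + 10·45601) = (13771351, 912030)
(x_4, y_4) = (151·13771351 + 228·10·912030, 151·912030 + 10·13771351) = (4158902401, 275430040)
(x_5, y_5) = (151·4158902401 + 228·10·275430040, 151·275430040 + 10·4158902401) = (1255974753751, 83178960050)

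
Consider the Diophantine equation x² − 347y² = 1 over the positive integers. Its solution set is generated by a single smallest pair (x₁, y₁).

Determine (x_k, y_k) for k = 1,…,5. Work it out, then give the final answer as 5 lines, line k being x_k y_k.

641602 34443
823306252807 44197395372
1056469876826312026 56714274530897445
1355666371822207590758497 72775983935101527618408
1739596510986687599414840072362 93386433689401306371520721787

√347 → a₀=18, period (1,1,1,2,4,…,1,1,36); ℓ=14 even so k=13
a_0=18:  p_0=18·1+0=18,  q_0=18·0+1=1
a_1=1:  p_1=1·18+1=19,  q_1=1·1+0=1
a_2=1:  p_2=1·19+18=37,  q_2=1·1+1=2
a_3=1:  p_3=1·37+19=56,  q_3=1·2+1=3
a_4=2:  p_4=2·56+37=149,  q_4=2·3+2=8
a_5=4:  p_5=4·149+56=652,  q_5=4·8+3=35
…
a_7=17:  p_7=17·801+652=14269,  q_7=17·43+35=766
a_8=1:  p_8=1·14269+801=15070,  q_8=1·766+43=809
a_9=4:  p_9=4·15070+14269=74549,  q_9=4·809+766=4002
…
a_11=1:  p_11=1·164168+74549=238717,  q_11=1·8813+4002=12815
a_12=1:  p_12=1·238717+164168=402885,  q_12=1·12815+8813=21628
a_13=1:  p_13=1·402885+238717=641602,  q_13=1·21628+12815=34443
→ (641602, 34443).  Check: 641602²=411653126404, 347·34443²=411653126403, difference 1.
(x_2, y_2) = (641602·641602 + 347·34443·34443, 641602·34443 + 34443·641602) = (823306252807, 44197395372)
(x_3, y_3) = (641602·823306252807 + 347·34443·44197395372, 641602·44197395372 + 34443·823306252807) = (1056469876826312026, 56714274530897445)
(x_4, y_4) = (641602·1056469876826312026 + 347·34443·56714274530897445, 641602·56714274530897445 + 34443·1056469876826312026) = (1355666371822207590758497, 72775983935101527618408)
(x_5, y_5) = (641602·1355666371822207590758497 + 347·34443·72775983935101527618408, 641602·72775983935101527618408 + 34443·1355666371822207590758497) = (1739596510986687599414840072362, 93386433689401306371520721787)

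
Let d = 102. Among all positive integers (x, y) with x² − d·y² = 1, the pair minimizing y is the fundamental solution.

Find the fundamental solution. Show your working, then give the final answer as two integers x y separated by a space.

101 10

[10; 10,20] for √102; ℓ=2 ⇒ convergent index 1
i=0: a=10 ⇒ p=10, q=1
i=1: a=10 ⇒ p=101, q=10
(x₁, y₁) = (101, 10);  101² − 102·10² = 1 ✓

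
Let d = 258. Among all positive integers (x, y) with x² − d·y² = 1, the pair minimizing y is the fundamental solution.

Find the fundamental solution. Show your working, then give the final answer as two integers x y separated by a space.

257 16

√258 = [16; 16,32, …], period ℓ=2 (even) → k=1
step 0: (16, 1)  from 16·(1,0) + (0,1)
step 1: (257, 16)  from 16·(16,1) + (1,0)
(x₁, y₁) = (257, 16);  257² − 258·16² = 1 ✓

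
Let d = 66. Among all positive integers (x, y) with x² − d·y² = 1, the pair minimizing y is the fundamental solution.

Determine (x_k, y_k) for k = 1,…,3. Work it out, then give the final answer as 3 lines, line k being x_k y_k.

65 8
8449 1040
1098305 135192

d=66: √d = [8; 8,16] (ℓ=2, even), read p_1/q_1
a_0=8:  p_0=8·1+0=8,  q_0=8·0+1=1
a_1=8:  p_1=8·8+1=65,  q_1=8·1+0=8
→ (65, 8).  Check: 65²=4225, 66·8²=4224, difference 1.
(x_2, y_2) = (65·65 + 66·8·8, 65·8 + 8·65) = (8449, 1040)
(x_3, y_3) = (65·8449 + 66·8·1040, 65·1040 + 8·8449) = (1098305, 135192)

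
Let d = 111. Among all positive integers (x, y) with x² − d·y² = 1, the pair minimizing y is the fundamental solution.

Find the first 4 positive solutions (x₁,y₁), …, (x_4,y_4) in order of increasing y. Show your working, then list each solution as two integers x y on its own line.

[10; 1,1,6,1,1,20] for √111; ℓ=6 ⇒ convergent index 5
step 0: (10, 1)  from 10·(1,0) + (0,1)
step 1: (11, 1)  from 1·(10,1) + (1,0)
…
step 3: (137, 13)  from 6·(21,2) + (11,1)
step 4: (158, 15)  from 1·(137,13) + (21,2)
step 5: (295, 28)  from 1·(158,15) + (137,13)
fundamental: x₁=295, y₁=28  (since 87025 − 111·784 = 1)
(295+28√111)^2 = 174049 + 16520√111
(295+28√111)^3 = 102688615 + 9746772√111
(295+28√111)^4 = 60586108801 + 5750578960√111

295 28
174049 16520
102688615 9746772
60586108801 5750578960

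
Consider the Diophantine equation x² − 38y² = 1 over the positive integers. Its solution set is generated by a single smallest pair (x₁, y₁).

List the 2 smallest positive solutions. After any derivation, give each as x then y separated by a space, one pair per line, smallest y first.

37 6
2737 444

√38 = [6; 6,12, …], period ℓ=2 (even) → k=1
k=0  a_k=6  p_k/q_k = 6/1
k=1  a_k=6  p_k/q_k = 37/6
fundamental: x₁=37, y₁=6  (since 1369 − 38·36 = 1)
n=2: (37,6)∘(37,6) = (37·37+38·6·6, 37·6+6·37) = (2737,444)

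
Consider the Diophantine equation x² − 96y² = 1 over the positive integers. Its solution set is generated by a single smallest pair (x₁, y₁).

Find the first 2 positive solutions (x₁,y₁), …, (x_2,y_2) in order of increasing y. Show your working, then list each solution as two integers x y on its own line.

49 5
4801 490

√96 → a₀=9, period (1,3,1,18); ℓ=4 even so k=3
step 0: (9, 1)  from 9·(1,0) + (0,1)
step 1: (10, 1)  from 1·(9,1) + (1,0)
step 2: (39, 4)  from 3·(10,1) + (9,1)
step 3: (49, 5)  from 1·(39,4) + (10,1)
(x₁, y₁) = (49, 5);  49² − 96·5² = 1 ✓
k=2:  x_2 = 49·49+96·5·5 = 4801,  y_2 = 49·5+5·49 = 490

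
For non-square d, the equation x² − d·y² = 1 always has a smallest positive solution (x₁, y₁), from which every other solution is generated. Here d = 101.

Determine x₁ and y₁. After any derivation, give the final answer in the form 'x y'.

√101 = [10; 20, …], period ℓ=1 (odd) → k=1
i=0: a=10 ⇒ p=10, q=1
i=1: a=20 ⇒ p=201, q=20
(x₁, y₁) = (201, 20);  201² − 101·20² = 1 ✓

201 20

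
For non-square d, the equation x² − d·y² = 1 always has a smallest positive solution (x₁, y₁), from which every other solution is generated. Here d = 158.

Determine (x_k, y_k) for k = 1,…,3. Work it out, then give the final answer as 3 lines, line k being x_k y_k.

7743 616
119908097 9539376
1856896782399 147726776120

[12; 1,1,3,12,3,1,1,24] for √158; ℓ=8 ⇒ convergent index 7
i=0: a=12 ⇒ p=12, q=1
i=1: a=1 ⇒ p=13, q=1
i=2: a=1 ⇒ p=25, q=2
i=3: a=3 ⇒ p=88, q=7
i=4: a=12 ⇒ p=1081, q=86
i=5: a=3 ⇒ p=3331, q=265
i=6: a=1 ⇒ p=4412, q=351
i=7: a=1 ⇒ p=7743, q=616
fundamental: x₁=7743, y₁=616  (since 59954049 − 158·379456 = 1)
k=2:  x_2 = 7743·7743+158·616·616 = 119908097,  y_2 = 7743·616+616·7743 = 9539376
k=3:  x_3 = 7743·119908097+158·616·9539376 = 1856896782399,  y_3 = 7743·9539376+616·119908097 = 147726776120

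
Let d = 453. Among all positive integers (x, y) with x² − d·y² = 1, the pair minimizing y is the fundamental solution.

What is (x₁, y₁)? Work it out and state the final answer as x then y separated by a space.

1653751 77700

√453 = [21; 3,1,1,10,14,10,1,1,3,42, …], period ℓ=10 (even) → k=9
k=0  a_k=21  p_k/q_k = 21/1
…
k=3  a_k=1  p_k/q_k = 149/7
…
k=5  a_k=14  p_k/q_k = 22199/1043
…
k=8  a_k=1  p_k/q_k = 469329/22051
k=9  a_k=3  p_k/q_k = 1653751/77700
(x₁, y₁) = (1653751, 77700);  1653751² − 453·77700² = 1 ✓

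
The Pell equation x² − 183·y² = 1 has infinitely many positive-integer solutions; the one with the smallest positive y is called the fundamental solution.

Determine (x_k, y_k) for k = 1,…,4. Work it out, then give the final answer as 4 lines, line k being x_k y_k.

d=183: √d = [13; 1,1,8,1,1,26] (ℓ=6, even), read p_5/q_5
k=0  a_k=13  p_k/q_k = 13/1
…
k=2  a_k=1  p_k/q_k = 27/2
…
k=4  a_k=1  p_k/q_k = 257/19
k=5  a_k=1  p_k/q_k = 487/36
fundamental: x₁=487, y₁=36  (since 237169 − 183·1296 = 1)
n=2: (487,36)∘(487,36) = (487·487+183·36·36, 487·36+36·487) = (474337,35064)
n=3: (474337,35064)∘(487,36) = (487·474337+183·36·35064, 487·35064+36·474337) = (462003751,34152300)
n=4: (462003751,34152300)∘(487,36) = (487·462003751+183·36·34152300, 487·34152300+36·462003751) = (449991179137,33264305136)

487 36
474337 35064
462003751 34152300
449991179137 33264305136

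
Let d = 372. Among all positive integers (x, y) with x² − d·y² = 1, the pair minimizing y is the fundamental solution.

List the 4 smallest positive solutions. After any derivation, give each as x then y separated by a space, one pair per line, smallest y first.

12151 630
295293601 15310260
7176225079351 372069937890
174396621583094401 9042043615292520

d=372: √d = [19; 3,2,12,2,3,38] (ℓ=6, even), read p_5/q_5
a_0=19:  p_0=19·1+0=19,  q_0=19·0+1=1
a_1=3:  p_1=3·19+1=58,  q_1=3·1+0=3
…
a_4=2:  p_4=2·1678+135=3491,  q_4=2·87+7=181
a_5=3:  p_5=3·3491+1678=12151,  q_5=3·181+87=630
→ (12151, 630).  Check: 12151²=147646801, 372·630²=147646800, difference 1.
k=2:  x_2 = 12151·12151+372·630·630 = 295293601,  y_2 = 12151·630+630·12151 = 15310260
k=3:  x_3 = 12151·295293601+372·630·15310260 = 7176225079351,  y_3 = 12151·15310260+630·295293601 = 372069937890
k=4:  x_4 = 12151·7176225079351+372·630·372069937890 = 174396621583094401,  y_4 = 12151·372069937890+630·7176225079351 = 9042043615292520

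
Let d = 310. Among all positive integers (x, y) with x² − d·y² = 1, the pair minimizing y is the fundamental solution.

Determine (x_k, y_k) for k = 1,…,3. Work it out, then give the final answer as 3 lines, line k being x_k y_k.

848719 48204
1440647881921 81823301352
2445410459391369679 138889981000287972

d=310: √d = [17; 1,1,1,1,5,…,1,1,34] (ℓ=16, even), read p_15/q_15
i=0: a=17 ⇒ p=17, q=1
…
i=2: a=1 ⇒ p=35, q=2
i=3: a=1 ⇒ p=53, q=3
…
i=5: a=5 ⇒ p=493, q=28
…
i=7: a=1 ⇒ p=2060, q=117
…
i=9: a=1 ⇒ p=7747, q=440
i=10: a=3 ⇒ p=28928, q=1643
i=11: a=5 ⇒ p=152387, q=8655
i=12: a=1 ⇒ p=181315, q=10298
i=13: a=1 ⇒ p=333702, q=18953
i=14: a=1 ⇒ p=515017, q=29251
i=15: a=1 ⇒ p=848719, q=48204
fundamental: x₁=848719, y₁=48204  (since 720323940961 − 310·2323625616 = 1)
n=2: (848719,48204)∘(848719,48204) = (848719·848719+310·48204·48204, 848719·48204+48204·848719) = (1440647881921,81823301352)
n=3: (1440647881921,81823301352)∘(848719,48204) = (848719·1440647881921+310·48204·81823301352, 848719·81823301352+48204·1440647881921) = (2445410459391369679,138889981000287972)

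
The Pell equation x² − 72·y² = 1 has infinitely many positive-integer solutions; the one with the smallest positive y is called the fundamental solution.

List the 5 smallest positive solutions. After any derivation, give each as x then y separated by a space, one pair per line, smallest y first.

17 2
577 68
19601 2310
665857 78472
22619537 2665738

√72 = [8; 2,16, …], period ℓ=2 (even) → k=1
a_0=8:  p_0=8·1+0=8,  q_0=8·0+1=1
a_1=2:  p_1=2·8+1=17,  q_1=2·1+0=2
→ (17, 2).  Check: 17²=289, 72·2²=288, difference 1.
k=2:  x_2 = 17·17+72·2·2 = 577,  y_2 = 17·2+2·17 = 68
k=3:  x_3 = 17·577+72·2·68 = 19601,  y_3 = 17·68+2·577 = 2310
k=4:  x_4 = 17·19601+72·2·2310 = 665857,  y_4 = 17·2310+2·19601 = 78472
k=5:  x_5 = 17·665857+72·2·78472 = 22619537,  y_5 = 17·78472+2·665857 = 2665738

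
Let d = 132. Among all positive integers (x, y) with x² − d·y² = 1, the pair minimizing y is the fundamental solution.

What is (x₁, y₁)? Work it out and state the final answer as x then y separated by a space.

√132 = [11; 2,22, …], period ℓ=2 (even) → k=1
k=0  a_k=11  p_k/q_k = 11/1
k=1  a_k=2  p_k/q_k = 23/2
(x₁, y₁) = (23, 2);  23² − 132·2² = 1 ✓

23 2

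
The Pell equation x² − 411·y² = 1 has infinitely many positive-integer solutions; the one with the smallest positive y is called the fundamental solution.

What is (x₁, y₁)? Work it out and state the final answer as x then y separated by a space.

49730 2453

√411 = [20; 3,1,1,1,19,1,1,1,3,40, …], period ℓ=10 (even) → k=9
step 0: (20, 1)  from 20·(1,0) + (0,1)
…
step 2: (81, 4)  from 1·(61,3) + (20,1)
…
step 4: (223, 11)  from 1·(142,7) + (81,4)
step 5: (4379, 216)  from 19·(223,11) + (142,7)
…
step 8: (13583, 670)  from 1·(8981,443) + (4602,227)
step 9: (49730, 2453)  from 3·(13583,670) + (8981,443)
→ (49730, 2453).  Check: 49730²=2473072900, 411·2453²=2473072899, difference 1.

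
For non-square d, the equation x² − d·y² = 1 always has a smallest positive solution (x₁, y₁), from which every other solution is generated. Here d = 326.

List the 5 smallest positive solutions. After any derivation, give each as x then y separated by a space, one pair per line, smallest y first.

325 18
211249 11700
137311525 7604982
89252280001 4943226600
58013844689125 3213089685018

d=326: √d = [18; 18,36] (ℓ=2, even), read p_1/q_1
k=0  a_k=18  p_k/q_k = 18/1
k=1  a_k=18  p_k/q_k = 325/18
fundamental: x₁=325, y₁=18  (since 105625 − 326·324 = 1)
(325+18√326)^2 = 211249 + 11700√326
(325+18√326)^3 = 137311525 + 7604982√326
(325+18√326)^4 = 89252280001 + 4943226600√326
(325+18√326)^5 = 58013844689125 + 3213089685018√326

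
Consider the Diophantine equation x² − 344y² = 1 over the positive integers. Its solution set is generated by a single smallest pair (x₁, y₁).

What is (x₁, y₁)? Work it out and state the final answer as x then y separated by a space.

d=344: √d = [18; 1,1,4,1,3,1,4,1,1,36] (ℓ=10, even), read p_9/q_9
i=0: a=18 ⇒ p=18, q=1
…
i=2: a=1 ⇒ p=37, q=2
i=3: a=4 ⇒ p=167, q=9
i=4: a=1 ⇒ p=204, q=11
…
i=8: a=1 ⇒ p=5694, q=307
i=9: a=1 ⇒ p=10405, q=561
(x₁, y₁) = (10405, 561);  10405² − 344·561² = 1 ✓

10405 561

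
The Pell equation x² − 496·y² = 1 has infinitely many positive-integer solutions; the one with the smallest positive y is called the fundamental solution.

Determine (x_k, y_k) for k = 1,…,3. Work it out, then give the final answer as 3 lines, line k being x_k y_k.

4620799 207480
42703566796801 1917446753040
394649197502177907199 17720272078000750440

√496 = [22; 3,1,2,4,1,…,1,3,44, …], period ℓ=16 (even) → k=15
a_0=22:  p_0=22·1+0=22,  q_0=22·0+1=1
…
a_3=2:  p_3=2·89+67=245,  q_3=2·4+3=11
…
a_5=1:  p_5=1·1069+245=1314,  q_5=1·48+11=59
a_6=1:  p_6=1·1314+1069=2383,  q_6=1·59+48=107
a_7=2:  p_7=2·2383+1314=6080,  q_7=2·107+59=273
a_8=2:  p_8=2·6080+2383=14543,  q_8=2·273+107=653
a_9=2:  p_9=2·14543+6080=35166,  q_9=2·653+273=1579
a_10=1:  p_10=1·35166+14543=49709,  q_10=1·1579+653=2232
a_11=1:  p_11=1·49709+35166=84875,  q_11=1·2232+1579=3811
…
a_14=1:  p_14=1·863293+389209=1252502,  q_14=1·38763+17476=56239
a_15=3:  p_15=3·1252502+863293=4620799,  q_15=3·56239+38763=207480
fundamental: x₁=4620799, y₁=207480  (since 21351783398401 − 496·43047950400 = 1)
(x_2, y_2) = (4620799·4620799 + 496·207480·207480, 4620799·207480 + 207480·4620799) = (42703566796801, 1917446753040)
(x_3, y_3) = (4620799·42703566796801 + 496·207480·1917446753040, 4620799·1917446753040 + 207480·42703566796801) = (394649197502177907199, 17720272078000750440)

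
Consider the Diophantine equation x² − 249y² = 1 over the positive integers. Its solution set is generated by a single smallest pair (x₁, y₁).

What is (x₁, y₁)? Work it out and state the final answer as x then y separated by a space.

√249 → a₀=15, period (1,3,1,1,5,…,3,1,30); ℓ=16 even so k=15
step 0: (15, 1)  from 15·(1,0) + (0,1)
step 1: (16, 1)  from 1·(15,1) + (1,0)
…
step 4: (142, 9)  from 1·(79,5) + (63,4)
…
step 10: (150586, 9543)  from 1·(113835,7214) + (36751,2329)
step 11: (866765, 54929)  from 5·(150586,9543) + (113835,7214)
…
step 14: (6669699, 422675)  from 3·(1884116,119401) + (1017351,64472)
step 15: (8553815, 542076)  from 1·(6669699,422675) + (1884116,119401)
fundamental: x₁=8553815, y₁=542076  (since 73167751054225 − 249·293846389776 = 1)

8553815 542076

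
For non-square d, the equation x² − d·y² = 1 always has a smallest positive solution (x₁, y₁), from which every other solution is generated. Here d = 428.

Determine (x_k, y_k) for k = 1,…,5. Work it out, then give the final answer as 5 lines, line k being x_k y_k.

1850887 89466
6851565373537 331182912684
25362946559057703751 1225964295417811950
93887896135702420679780737 4538242753705644230486616
347551772829818329662915600223687 16799549031354731501369944644834

d=428: √d = [20; 1,2,4,1,5,10,5,1,4,2,1,40] (ℓ=12, even), read p_11/q_11
i=0: a=20 ⇒ p=20, q=1
…
i=2: a=2 ⇒ p=62, q=3
…
i=4: a=1 ⇒ p=331, q=16
i=5: a=5 ⇒ p=1924, q=93
…
i=7: a=5 ⇒ p=99779, q=4823
i=8: a=1 ⇒ p=119350, q=5769
i=9: a=4 ⇒ p=577179, q=27899
i=10: a=2 ⇒ p=1273708, q=61567
i=11: a=1 ⇒ p=1850887, q=89466
fundamental: x₁=1850887, y₁=89466  (since 3425782686769 − 428·8004165156 = 1)
k=2:  x_2 = 1850887·1850887+428·89466·89466 = 6851565373537,  y_2 = 1850887·89466+89466·1850887 = 331182912684
k=3:  x_3 = 1850887·6851565373537+428·89466·331182912684 = 25362946559057703751,  y_3 = 1850887·331182912684+89466·6851565373537 = 1225964295417811950
k=4:  x_4 = 1850887·25362946559057703751+428·89466·1225964295417811950 = 93887896135702420679780737,  y_4 = 1850887·1225964295417811950+89466·25362946559057703751 = 4538242753705644230486616
k=5:  x_5 = 1850887·93887896135702420679780737+428·89466·4538242753705644230486616 = 347551772829818329662915600223687,  y_5 = 1850887·4538242753705644230486616+89466·93887896135702420679780737 = 16799549031354731501369944644834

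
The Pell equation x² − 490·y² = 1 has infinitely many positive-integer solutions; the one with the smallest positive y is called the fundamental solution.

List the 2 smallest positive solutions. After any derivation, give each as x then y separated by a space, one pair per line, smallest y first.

√490 = [22; 7,2,1,4,4,4,1,2,7,44, …], period ℓ=10 (even) → k=9
i=0: a=22 ⇒ p=22, q=1
…
i=2: a=2 ⇒ p=332, q=15
i=3: a=1 ⇒ p=487, q=22
i=4: a=4 ⇒ p=2280, q=103
i=5: a=4 ⇒ p=9607, q=434
i=6: a=4 ⇒ p=40708, q=1839
i=7: a=1 ⇒ p=50315, q=2273
i=8: a=2 ⇒ p=141338, q=6385
i=9: a=7 ⇒ p=1039681, q=46968
(x₁, y₁) = (1039681, 46968);  1039681² − 490·46968² = 1 ✓
k=2:  x_2 = 1039681·1039681+490·46968·46968 = 2161873163521,  y_2 = 1039681·46968+46968·1039681 = 97663474416

1039681 46968
2161873163521 97663474416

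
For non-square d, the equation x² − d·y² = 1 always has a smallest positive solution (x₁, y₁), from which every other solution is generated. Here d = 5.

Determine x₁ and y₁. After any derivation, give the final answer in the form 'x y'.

√5 = [2; 4, …], period ℓ=1 (odd) → k=1
a_0=2:  p_0=2·1+0=2,  q_0=2·0+1=1
a_1=4:  p_1=4·2+1=9,  q_1=4·1+0=4
→ (9, 4).  Check: 9²=81, 5·4²=80, difference 1.

9 4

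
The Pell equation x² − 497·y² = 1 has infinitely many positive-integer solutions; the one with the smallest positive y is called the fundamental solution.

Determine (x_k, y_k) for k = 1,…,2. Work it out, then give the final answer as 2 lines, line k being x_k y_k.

1201887 53912
2889064721537 129592263888

[22; 3,2,2,5,6,5,2,2,3,44] for √497; ℓ=10 ⇒ convergent index 9
step 0: (22, 1)  from 22·(1,0) + (0,1)
step 1: (67, 3)  from 3·(22,1) + (1,0)
…
step 3: (379, 17)  from 2·(156,7) + (67,3)
step 4: (2051, 92)  from 5·(379,17) + (156,7)
step 5: (12685, 569)  from 6·(2051,92) + (379,17)
step 6: (65476, 2937)  from 5·(12685,569) + (2051,92)
step 7: (143637, 6443)  from 2·(65476,2937) + (12685,569)
step 8: (352750, 15823)  from 2·(143637,6443) + (65476,2937)
step 9: (1201887, 53912)  from 3·(352750,15823) + (143637,6443)
→ (1201887, 53912).  Check: 1201887²=1444532360769, 497·53912²=1444532360768, difference 1.
(1201887+53912√497)^2 = 2889064721537 + 129592263888√497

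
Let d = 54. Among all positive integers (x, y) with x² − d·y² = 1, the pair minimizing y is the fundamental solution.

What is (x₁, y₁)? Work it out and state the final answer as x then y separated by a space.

485 66

√54 → a₀=7, period (2,1,6,1,2,14); ℓ=6 even so k=5
a_0=7:  p_0=7·1+0=7,  q_0=7·0+1=1
a_1=2:  p_1=2·7+1=15,  q_1=2·1+0=2
…
a_3=6:  p_3=6·22+15=147,  q_3=6·3+2=20
a_4=1:  p_4=1·147+22=169,  q_4=1·20+3=23
a_5=2:  p_5=2·169+147=485,  q_5=2·23+20=66
(x₁, y₁) = (485, 66);  485² − 54·66² = 1 ✓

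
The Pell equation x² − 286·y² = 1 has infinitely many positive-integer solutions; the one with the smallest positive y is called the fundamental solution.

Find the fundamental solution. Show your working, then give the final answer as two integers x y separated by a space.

√286 → a₀=16, period (1,10,3,3,2,3,3,10,1,32); ℓ=10 even so k=9
k=0  a_k=16  p_k/q_k = 16/1
…
k=2  a_k=10  p_k/q_k = 186/11
…
k=4  a_k=3  p_k/q_k = 1911/113
…
k=7  a_k=3  p_k/q_k = 49703/2939
k=8  a_k=10  p_k/q_k = 512132/30283
k=9  a_k=1  p_k/q_k = 561835/33222
(x₁, y₁) = (561835, 33222);  561835² − 286·33222² = 1 ✓

561835 33222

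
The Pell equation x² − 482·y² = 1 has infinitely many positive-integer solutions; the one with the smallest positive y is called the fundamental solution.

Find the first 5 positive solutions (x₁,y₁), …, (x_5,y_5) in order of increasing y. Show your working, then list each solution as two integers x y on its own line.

483 22
466577 21252
450712899 20529410
435388193857 19831388808
420584544552963 19157101059118

√482 = [21; 1,20,1,42, …], period ℓ=4 (even) → k=3
a_0=21:  p_0=21·1+0=21,  q_0=21·0+1=1
…
a_2=20:  p_2=20·22+21=461,  q_2=20·1+1=21
a_3=1:  p_3=1·461+22=483,  q_3=1·21+1=22
→ (483, 22).  Check: 483²=233289, 482·22²=233288, difference 1.
n=2: (483,22)∘(483,22) = (483·483+482·22·22, 483·22+22·483) = (466577,21252)
n=3: (466577,21252)∘(483,22) = (483·466577+482·22·21252, 483·21252+22·466577) = (450712899,20529410)
n=4: (450712899,20529410)∘(483,22) = (483·450712899+482·22·20529410, 483·20529410+22·450712899) = (435388193857,19831388808)
n=5: (435388193857,19831388808)∘(483,22) = (483·435388193857+482·22·19831388808, 483·19831388808+22·435388193857) = (420584544552963,19157101059118)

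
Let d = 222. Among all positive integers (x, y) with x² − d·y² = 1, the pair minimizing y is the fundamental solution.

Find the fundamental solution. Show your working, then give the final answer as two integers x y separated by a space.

√222 = [14; 1,8,1,28, …], period ℓ=4 (even) → k=3
k=0  a_k=14  p_k/q_k = 14/1
k=1  a_k=1  p_k/q_k = 15/1
k=2  a_k=8  p_k/q_k = 134/9
k=3  a_k=1  p_k/q_k = 149/10
(x₁, y₁) = (149, 10);  149² − 222·10² = 1 ✓

149 10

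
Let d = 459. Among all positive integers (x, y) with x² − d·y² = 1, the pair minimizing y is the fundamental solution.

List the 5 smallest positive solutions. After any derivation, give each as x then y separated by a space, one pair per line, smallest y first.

√459 = [21; 2,2,1,4,21,4,1,2,2,42, …], period ℓ=10 (even) → k=9
a_0=21:  p_0=21·1+0=21,  q_0=21·0+1=1
a_1=2:  p_1=2·21+1=43,  q_1=2·1+0=2
a_2=2:  p_2=2·43+21=107,  q_2=2·2+1=5
…
a_6=4:  p_6=4·14997+707=60695,  q_6=4·700+33=2833
…
a_8=2:  p_8=2·75692+60695=212079,  q_8=2·3533+2833=9899
a_9=2:  p_9=2·212079+75692=499850,  q_9=2·9899+3533=23331
→ (499850, 23331).  Check: 499850²=249850022500, 459·23331²=249850022499, difference 1.
(x_2, y_2) = (499850·499850 + 459·23331·23331, 499850·23331 + 23331·499850) = (499700044999, 23324000700)
(x_3, y_3) = (499850·499700044999 + 459·23331·23324000700, 499850·23324000700 + 23331·499700044999) = (499550134985000450, 23317003499766669)
(x_4, y_4) = (499850·499550134985000450 + 459·23331·23317003499766669, 499850·23317003499766669 + 23331·499550134985000450) = (499400269944005249820001, 23310008398693414998600)
(x_5, y_5) = (499850·499400269944005249820001 + 459·23331·23310008398693414998600, 499850·23310008398693414998600 + 23331·499400269944005249820001) = (499250449862522498110069999250, 23303015396150489970600653331)

499850 23331
499700044999 23324000700
499550134985000450 23317003499766669
499400269944005249820001 23310008398693414998600
499250449862522498110069999250 23303015396150489970600653331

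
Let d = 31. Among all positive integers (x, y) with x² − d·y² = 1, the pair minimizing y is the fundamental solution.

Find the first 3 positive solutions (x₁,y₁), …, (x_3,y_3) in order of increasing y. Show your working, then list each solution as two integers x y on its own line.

1520 273
4620799 829920
14047227440 2522956527

[5; 1,1,3,5,3,1,1,10] for √31; ℓ=8 ⇒ convergent index 7
k=0  a_k=5  p_k/q_k = 5/1
…
k=6  a_k=1  p_k/q_k = 863/155
k=7  a_k=1  p_k/q_k = 1520/273
(x₁, y₁) = (1520, 273);  1520² − 31·273² = 1 ✓
k=2:  x_2 = 1520·1520+31·273·273 = 4620799,  y_2 = 1520·273+273·1520 = 829920
k=3:  x_3 = 1520·4620799+31·273·829920 = 14047227440,  y_3 = 1520·829920+273·4620799 = 2522956527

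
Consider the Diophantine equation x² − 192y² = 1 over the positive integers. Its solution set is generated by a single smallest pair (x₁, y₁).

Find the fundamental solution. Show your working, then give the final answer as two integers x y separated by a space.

[13; 1,5,1,26] for √192; ℓ=4 ⇒ convergent index 3
a_0=13:  p_0=13·1+0=13,  q_0=13·0+1=1
a_1=1:  p_1=1·13+1=14,  q_1=1·1+0=1
a_2=5:  p_2=5·14+13=83,  q_2=5·1+1=6
a_3=1:  p_3=1·83+14=97,  q_3=1·6+1=7
(x₁, y₁) = (97, 7);  97² − 192·7² = 1 ✓

97 7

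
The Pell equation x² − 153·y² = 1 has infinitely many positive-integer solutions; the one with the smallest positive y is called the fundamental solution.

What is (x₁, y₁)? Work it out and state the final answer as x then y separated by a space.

√153 → a₀=12, period (2,1,2,2,2,1,2,24); ℓ=8 even so k=7
k=0  a_k=12  p_k/q_k = 12/1
…
k=2  a_k=1  p_k/q_k = 37/3
…
k=4  a_k=2  p_k/q_k = 235/19
…
k=6  a_k=1  p_k/q_k = 804/65
k=7  a_k=2  p_k/q_k = 2177/176
(x₁, y₁) = (2177, 176);  2177² − 153·176² = 1 ✓

2177 176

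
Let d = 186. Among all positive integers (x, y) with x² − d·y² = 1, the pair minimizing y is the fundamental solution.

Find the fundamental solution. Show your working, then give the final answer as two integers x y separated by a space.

7501 550

√186 → a₀=13, period (1,1,1,3,4,3,1,1,1,26); ℓ=10 even so k=9
step 0: (13, 1)  from 13·(1,0) + (0,1)
step 1: (14, 1)  from 1·(13,1) + (1,0)
step 2: (27, 2)  from 1·(14,1) + (13,1)
…
step 4: (150, 11)  from 3·(41,3) + (27,2)
…
step 7: (2714, 199)  from 1·(2073,152) + (641,47)
step 8: (4787, 351)  from 1·(2714,199) + (2073,152)
step 9: (7501, 550)  from 1·(4787,351) + (2714,199)
→ (7501, 550).  Check: 7501²=56265001, 186·550²=56265000, difference 1.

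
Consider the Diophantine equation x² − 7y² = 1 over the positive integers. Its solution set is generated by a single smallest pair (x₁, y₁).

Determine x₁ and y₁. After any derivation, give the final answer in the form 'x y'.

8 3

√7 = [2; 1,1,1,4, …], period ℓ=4 (even) → k=3
step 0: (2, 1)  from 2·(1,0) + (0,1)
step 1: (3, 1)  from 1·(2,1) + (1,0)
step 2: (5, 2)  from 1·(3,1) + (2,1)
step 3: (8, 3)  from 1·(5,2) + (3,1)
(x₁, y₁) = (8, 3);  8² − 7·3² = 1 ✓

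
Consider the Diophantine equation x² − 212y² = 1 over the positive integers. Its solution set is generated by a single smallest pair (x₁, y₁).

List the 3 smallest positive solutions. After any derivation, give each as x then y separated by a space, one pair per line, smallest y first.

√212 → a₀=14, period (1,1,3,1,1,…,1,1,28); ℓ=14 even so k=13
k=0  a_k=14  p_k/q_k = 14/1
k=1  a_k=1  p_k/q_k = 15/1
…
k=3  a_k=3  p_k/q_k = 102/7
k=4  a_k=1  p_k/q_k = 131/9
…
k=6  a_k=1  p_k/q_k = 364/25
…
k=8  a_k=1  p_k/q_k = 2781/191
…
k=11  a_k=3  p_k/q_k = 29135/2001
k=12  a_k=1  p_k/q_k = 37114/2549
k=13  a_k=1  p_k/q_k = 66249/4550
(x₁, y₁) = (66249, 4550);  66249² − 212·4550² = 1 ✓
n=2: (66249,4550)∘(66249,4550) = (66249·66249+212·4550·4550, 66249·4550+4550·66249) = (8777860001,602865900)
n=3: (8777860001,602865900)∘(66249,4550) = (66249·8777860001+212·4550·602865900, 66249·602865900+4550·8777860001) = (1163048894346249,79878526013650)

66249 4550
8777860001 602865900
1163048894346249 79878526013650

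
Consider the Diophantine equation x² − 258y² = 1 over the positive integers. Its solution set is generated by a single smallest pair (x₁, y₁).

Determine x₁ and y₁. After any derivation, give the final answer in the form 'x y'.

257 16

√258 = [16; 16,32, …], period ℓ=2 (even) → k=1
k=0  a_k=16  p_k/q_k = 16/1
k=1  a_k=16  p_k/q_k = 257/16
→ (257, 16).  Check: 257²=66049, 258·16²=66048, difference 1.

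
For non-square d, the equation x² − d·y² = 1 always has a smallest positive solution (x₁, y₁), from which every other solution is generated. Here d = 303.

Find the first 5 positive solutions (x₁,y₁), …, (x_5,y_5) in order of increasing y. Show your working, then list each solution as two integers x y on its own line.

√303 = [17; 2,2,5,2,2,34, …], period ℓ=6 (even) → k=5
step 0: (17, 1)  from 17·(1,0) + (0,1)
step 1: (35, 2)  from 2·(17,1) + (1,0)
step 2: (87, 5)  from 2·(35,2) + (17,1)
…
step 4: (1027, 59)  from 2·(470,27) + (87,5)
step 5: (2524, 145)  from 2·(1027,59) + (470,27)
(x₁, y₁) = (2524, 145);  2524² − 303·145² = 1 ✓
n=2: (2524,145)∘(2524,145) = (2524·2524+303·145·145, 2524·145+145·2524) = (12741151,731960)
n=3: (12741151,731960)∘(2524,145) = (2524·12741151+303·145·731960, 2524·731960+145·12741151) = (64317327724,3694933935)
n=4: (64317327724,3694933935)∘(2524,145) = (2524·64317327724+303·145·3694933935, 2524·3694933935+145·64317327724) = (324673857609601,18652025771920)
n=5: (324673857609601,18652025771920)∘(2524,145) = (2524·324673857609601+303·145·18652025771920, 2524·18652025771920+145·324673857609601) = (1638953568895938124,94155422401718225)

2524 145
12741151 731960
64317327724 3694933935
324673857609601 18652025771920
1638953568895938124 94155422401718225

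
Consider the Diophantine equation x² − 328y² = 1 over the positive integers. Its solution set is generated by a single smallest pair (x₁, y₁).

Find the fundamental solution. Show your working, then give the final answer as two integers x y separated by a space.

[18; 9,36] for √328; ℓ=2 ⇒ convergent index 1
i=0: a=18 ⇒ p=18, q=1
i=1: a=9 ⇒ p=163, q=9
fundamental: x₁=163, y₁=9  (since 26569 − 328·81 = 1)

163 9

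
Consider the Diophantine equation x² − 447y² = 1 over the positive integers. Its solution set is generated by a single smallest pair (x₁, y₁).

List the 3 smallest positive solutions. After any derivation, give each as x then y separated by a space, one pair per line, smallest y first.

d=447: √d = [21; 7,42] (ℓ=2, even), read p_1/q_1
a_0=21:  p_0=21·1+0=21,  q_0=21·0+1=1
a_1=7:  p_1=7·21+1=148,  q_1=7·1+0=7
→ (148, 7).  Check: 148²=21904, 447·7²=21903, difference 1.
(x_2, y_2) = (148·148 + 447·7·7, 148·7 + 7·148) = (43807, 2072)
(x_3, y_3) = (148·43807 + 447·7·2072, 148·2072 + 7·43807) = (12966724, 613305)

148 7
43807 2072
12966724 613305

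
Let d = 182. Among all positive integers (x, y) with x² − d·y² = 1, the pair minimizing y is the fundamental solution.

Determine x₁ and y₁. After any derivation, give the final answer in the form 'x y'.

[13; 2,26] for √182; ℓ=2 ⇒ convergent index 1
a_0=13:  p_0=13·1+0=13,  q_0=13·0+1=1
a_1=2:  p_1=2·13+1=27,  q_1=2·1+0=2
fundamental: x₁=27, y₁=2  (since 729 − 182·4 = 1)

27 2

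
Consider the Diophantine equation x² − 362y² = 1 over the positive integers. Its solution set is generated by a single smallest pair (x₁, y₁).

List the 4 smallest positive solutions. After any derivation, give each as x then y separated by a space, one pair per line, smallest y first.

723 38
1045457 54948
1511730099 79454770
2185960677697 114891542472

√362 → a₀=19, period (38); ℓ=1 odd so k=1
k=0  a_k=19  p_k/q_k = 19/1
k=1  a_k=38  p_k/q_k = 723/38
fundamental: x₁=723, y₁=38  (since 522729 − 362·1444 = 1)
n=2: (723,38)∘(723,38) = (723·723+362·38·38, 723·38+38·723) = (1045457,54948)
n=3: (1045457,54948)∘(723,38) = (723·1045457+362·38·54948, 723·54948+38·1045457) = (1511730099,79454770)
n=4: (1511730099,79454770)∘(723,38) = (723·1511730099+362·38·79454770, 723·79454770+38·1511730099) = (2185960677697,114891542472)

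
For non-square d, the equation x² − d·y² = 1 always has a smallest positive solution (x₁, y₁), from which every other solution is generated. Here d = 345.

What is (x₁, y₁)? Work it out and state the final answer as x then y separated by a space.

d=345: √d = [18; 1,1,2,1,6,1,2,1,1,36] (ℓ=10, even), read p_9/q_9
i=0: a=18 ⇒ p=18, q=1
…
i=2: a=1 ⇒ p=37, q=2
…
i=4: a=1 ⇒ p=130, q=7
i=5: a=6 ⇒ p=873, q=47
…
i=7: a=2 ⇒ p=2879, q=155
i=8: a=1 ⇒ p=3882, q=209
i=9: a=1 ⇒ p=6761, q=364
fundamental: x₁=6761, y₁=364  (since 45711121 − 345·132496 = 1)

6761 364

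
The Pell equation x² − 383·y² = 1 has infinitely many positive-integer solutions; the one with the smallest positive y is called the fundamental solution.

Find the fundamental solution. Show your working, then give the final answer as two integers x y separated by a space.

18768 959

d=383: √d = [19; 1,1,3,19,3,1,1,38] (ℓ=8, even), read p_7/q_7
i=0: a=19 ⇒ p=19, q=1
…
i=2: a=1 ⇒ p=39, q=2
i=3: a=3 ⇒ p=137, q=7
i=4: a=19 ⇒ p=2642, q=135
i=5: a=3 ⇒ p=8063, q=412
i=6: a=1 ⇒ p=10705, q=547
i=7: a=1 ⇒ p=18768, q=959
(x₁, y₁) = (18768, 959);  18768² − 383·959² = 1 ✓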